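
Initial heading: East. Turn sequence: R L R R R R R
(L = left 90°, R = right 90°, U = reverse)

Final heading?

Answer: Final heading: South

Derivation:
Start: East
  R (right (90° clockwise)) -> South
  L (left (90° counter-clockwise)) -> East
  R (right (90° clockwise)) -> South
  R (right (90° clockwise)) -> West
  R (right (90° clockwise)) -> North
  R (right (90° clockwise)) -> East
  R (right (90° clockwise)) -> South
Final: South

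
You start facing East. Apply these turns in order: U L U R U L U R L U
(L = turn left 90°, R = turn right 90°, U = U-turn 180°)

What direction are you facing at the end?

Start: East
  U (U-turn (180°)) -> West
  L (left (90° counter-clockwise)) -> South
  U (U-turn (180°)) -> North
  R (right (90° clockwise)) -> East
  U (U-turn (180°)) -> West
  L (left (90° counter-clockwise)) -> South
  U (U-turn (180°)) -> North
  R (right (90° clockwise)) -> East
  L (left (90° counter-clockwise)) -> North
  U (U-turn (180°)) -> South
Final: South

Answer: Final heading: South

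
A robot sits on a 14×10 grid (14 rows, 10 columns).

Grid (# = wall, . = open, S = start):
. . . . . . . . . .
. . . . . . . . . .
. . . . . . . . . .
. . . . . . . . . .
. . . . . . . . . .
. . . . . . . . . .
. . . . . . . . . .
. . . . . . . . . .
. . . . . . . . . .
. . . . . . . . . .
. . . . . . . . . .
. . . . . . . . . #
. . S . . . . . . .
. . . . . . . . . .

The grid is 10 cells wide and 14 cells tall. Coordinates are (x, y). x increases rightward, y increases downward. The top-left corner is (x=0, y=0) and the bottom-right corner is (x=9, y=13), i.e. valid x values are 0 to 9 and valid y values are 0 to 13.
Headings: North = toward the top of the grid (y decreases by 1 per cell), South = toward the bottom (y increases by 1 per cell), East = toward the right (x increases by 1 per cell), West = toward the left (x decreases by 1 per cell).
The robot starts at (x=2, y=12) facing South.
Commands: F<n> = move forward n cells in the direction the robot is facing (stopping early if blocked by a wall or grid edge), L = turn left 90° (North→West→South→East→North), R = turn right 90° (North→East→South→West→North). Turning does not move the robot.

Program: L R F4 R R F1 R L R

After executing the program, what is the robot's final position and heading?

Start: (x=2, y=12), facing South
  L: turn left, now facing East
  R: turn right, now facing South
  F4: move forward 1/4 (blocked), now at (x=2, y=13)
  R: turn right, now facing West
  R: turn right, now facing North
  F1: move forward 1, now at (x=2, y=12)
  R: turn right, now facing East
  L: turn left, now facing North
  R: turn right, now facing East
Final: (x=2, y=12), facing East

Answer: Final position: (x=2, y=12), facing East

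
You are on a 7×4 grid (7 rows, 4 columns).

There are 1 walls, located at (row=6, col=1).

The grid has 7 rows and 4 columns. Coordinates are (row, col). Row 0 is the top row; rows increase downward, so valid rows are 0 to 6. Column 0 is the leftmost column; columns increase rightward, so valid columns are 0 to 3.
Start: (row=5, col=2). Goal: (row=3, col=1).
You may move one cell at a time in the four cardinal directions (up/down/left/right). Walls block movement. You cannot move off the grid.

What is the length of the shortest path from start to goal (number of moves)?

Answer: Shortest path length: 3

Derivation:
BFS from (row=5, col=2) until reaching (row=3, col=1):
  Distance 0: (row=5, col=2)
  Distance 1: (row=4, col=2), (row=5, col=1), (row=5, col=3), (row=6, col=2)
  Distance 2: (row=3, col=2), (row=4, col=1), (row=4, col=3), (row=5, col=0), (row=6, col=3)
  Distance 3: (row=2, col=2), (row=3, col=1), (row=3, col=3), (row=4, col=0), (row=6, col=0)  <- goal reached here
One shortest path (3 moves): (row=5, col=2) -> (row=5, col=1) -> (row=4, col=1) -> (row=3, col=1)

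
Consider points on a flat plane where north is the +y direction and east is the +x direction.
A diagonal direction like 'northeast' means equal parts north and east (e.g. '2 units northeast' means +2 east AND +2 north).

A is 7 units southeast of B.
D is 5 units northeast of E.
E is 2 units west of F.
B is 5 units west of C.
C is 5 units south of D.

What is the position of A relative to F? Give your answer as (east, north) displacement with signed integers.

Answer: A is at (east=5, north=-7) relative to F.

Derivation:
Place F at the origin (east=0, north=0).
  E is 2 units west of F: delta (east=-2, north=+0); E at (east=-2, north=0).
  D is 5 units northeast of E: delta (east=+5, north=+5); D at (east=3, north=5).
  C is 5 units south of D: delta (east=+0, north=-5); C at (east=3, north=0).
  B is 5 units west of C: delta (east=-5, north=+0); B at (east=-2, north=0).
  A is 7 units southeast of B: delta (east=+7, north=-7); A at (east=5, north=-7).
Therefore A relative to F: (east=5, north=-7).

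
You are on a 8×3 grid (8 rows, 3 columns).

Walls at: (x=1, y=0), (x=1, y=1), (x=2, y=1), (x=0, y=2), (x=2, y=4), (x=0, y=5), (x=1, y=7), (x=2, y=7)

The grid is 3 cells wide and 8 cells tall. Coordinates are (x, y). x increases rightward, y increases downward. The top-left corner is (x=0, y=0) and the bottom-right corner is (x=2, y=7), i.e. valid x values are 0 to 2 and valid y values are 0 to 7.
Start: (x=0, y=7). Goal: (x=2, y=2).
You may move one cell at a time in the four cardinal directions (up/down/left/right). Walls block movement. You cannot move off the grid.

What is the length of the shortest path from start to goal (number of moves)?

Answer: Shortest path length: 7

Derivation:
BFS from (x=0, y=7) until reaching (x=2, y=2):
  Distance 0: (x=0, y=7)
  Distance 1: (x=0, y=6)
  Distance 2: (x=1, y=6)
  Distance 3: (x=1, y=5), (x=2, y=6)
  Distance 4: (x=1, y=4), (x=2, y=5)
  Distance 5: (x=1, y=3), (x=0, y=4)
  Distance 6: (x=1, y=2), (x=0, y=3), (x=2, y=3)
  Distance 7: (x=2, y=2)  <- goal reached here
One shortest path (7 moves): (x=0, y=7) -> (x=0, y=6) -> (x=1, y=6) -> (x=1, y=5) -> (x=1, y=4) -> (x=1, y=3) -> (x=2, y=3) -> (x=2, y=2)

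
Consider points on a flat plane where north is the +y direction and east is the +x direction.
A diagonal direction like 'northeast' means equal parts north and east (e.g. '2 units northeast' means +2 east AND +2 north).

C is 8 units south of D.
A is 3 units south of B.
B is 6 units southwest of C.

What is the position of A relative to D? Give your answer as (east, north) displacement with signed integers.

Place D at the origin (east=0, north=0).
  C is 8 units south of D: delta (east=+0, north=-8); C at (east=0, north=-8).
  B is 6 units southwest of C: delta (east=-6, north=-6); B at (east=-6, north=-14).
  A is 3 units south of B: delta (east=+0, north=-3); A at (east=-6, north=-17).
Therefore A relative to D: (east=-6, north=-17).

Answer: A is at (east=-6, north=-17) relative to D.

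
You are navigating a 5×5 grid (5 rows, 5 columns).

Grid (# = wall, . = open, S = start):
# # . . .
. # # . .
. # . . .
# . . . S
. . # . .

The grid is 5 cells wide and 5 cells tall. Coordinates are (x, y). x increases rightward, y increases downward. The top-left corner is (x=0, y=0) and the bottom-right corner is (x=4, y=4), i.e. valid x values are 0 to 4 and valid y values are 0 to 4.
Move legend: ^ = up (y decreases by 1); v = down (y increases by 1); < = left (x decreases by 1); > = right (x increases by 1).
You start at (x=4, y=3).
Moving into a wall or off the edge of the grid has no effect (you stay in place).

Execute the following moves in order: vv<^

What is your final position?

Start: (x=4, y=3)
  v (down): (x=4, y=3) -> (x=4, y=4)
  v (down): blocked, stay at (x=4, y=4)
  < (left): (x=4, y=4) -> (x=3, y=4)
  ^ (up): (x=3, y=4) -> (x=3, y=3)
Final: (x=3, y=3)

Answer: Final position: (x=3, y=3)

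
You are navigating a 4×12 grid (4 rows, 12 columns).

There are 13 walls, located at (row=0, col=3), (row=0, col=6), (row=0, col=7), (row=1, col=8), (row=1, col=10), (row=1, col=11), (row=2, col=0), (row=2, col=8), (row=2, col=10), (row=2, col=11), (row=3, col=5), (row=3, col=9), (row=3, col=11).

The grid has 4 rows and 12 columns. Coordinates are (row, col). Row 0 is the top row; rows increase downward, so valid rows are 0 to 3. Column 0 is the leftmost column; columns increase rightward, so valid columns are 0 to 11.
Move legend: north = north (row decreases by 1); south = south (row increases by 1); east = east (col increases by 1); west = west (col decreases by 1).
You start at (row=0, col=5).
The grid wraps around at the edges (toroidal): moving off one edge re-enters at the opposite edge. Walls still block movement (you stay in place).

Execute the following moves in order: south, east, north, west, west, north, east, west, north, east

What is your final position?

Start: (row=0, col=5)
  south (south): (row=0, col=5) -> (row=1, col=5)
  east (east): (row=1, col=5) -> (row=1, col=6)
  north (north): blocked, stay at (row=1, col=6)
  west (west): (row=1, col=6) -> (row=1, col=5)
  west (west): (row=1, col=5) -> (row=1, col=4)
  north (north): (row=1, col=4) -> (row=0, col=4)
  east (east): (row=0, col=4) -> (row=0, col=5)
  west (west): (row=0, col=5) -> (row=0, col=4)
  north (north): (row=0, col=4) -> (row=3, col=4)
  east (east): blocked, stay at (row=3, col=4)
Final: (row=3, col=4)

Answer: Final position: (row=3, col=4)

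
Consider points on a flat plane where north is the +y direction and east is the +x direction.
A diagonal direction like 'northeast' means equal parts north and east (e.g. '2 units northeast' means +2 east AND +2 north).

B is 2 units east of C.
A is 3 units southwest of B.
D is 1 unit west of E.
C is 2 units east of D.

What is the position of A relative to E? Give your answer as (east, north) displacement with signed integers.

Answer: A is at (east=0, north=-3) relative to E.

Derivation:
Place E at the origin (east=0, north=0).
  D is 1 unit west of E: delta (east=-1, north=+0); D at (east=-1, north=0).
  C is 2 units east of D: delta (east=+2, north=+0); C at (east=1, north=0).
  B is 2 units east of C: delta (east=+2, north=+0); B at (east=3, north=0).
  A is 3 units southwest of B: delta (east=-3, north=-3); A at (east=0, north=-3).
Therefore A relative to E: (east=0, north=-3).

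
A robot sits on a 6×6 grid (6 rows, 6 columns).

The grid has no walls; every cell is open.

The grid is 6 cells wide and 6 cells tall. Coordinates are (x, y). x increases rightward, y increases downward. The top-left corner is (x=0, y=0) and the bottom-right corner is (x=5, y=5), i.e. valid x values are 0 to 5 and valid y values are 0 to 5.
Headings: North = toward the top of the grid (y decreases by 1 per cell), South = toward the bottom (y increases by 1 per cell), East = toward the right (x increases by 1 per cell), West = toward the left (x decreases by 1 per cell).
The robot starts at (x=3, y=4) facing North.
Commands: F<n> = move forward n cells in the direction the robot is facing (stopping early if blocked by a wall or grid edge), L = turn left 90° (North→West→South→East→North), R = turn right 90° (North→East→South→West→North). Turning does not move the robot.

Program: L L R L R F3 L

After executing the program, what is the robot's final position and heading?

Answer: Final position: (x=0, y=4), facing South

Derivation:
Start: (x=3, y=4), facing North
  L: turn left, now facing West
  L: turn left, now facing South
  R: turn right, now facing West
  L: turn left, now facing South
  R: turn right, now facing West
  F3: move forward 3, now at (x=0, y=4)
  L: turn left, now facing South
Final: (x=0, y=4), facing South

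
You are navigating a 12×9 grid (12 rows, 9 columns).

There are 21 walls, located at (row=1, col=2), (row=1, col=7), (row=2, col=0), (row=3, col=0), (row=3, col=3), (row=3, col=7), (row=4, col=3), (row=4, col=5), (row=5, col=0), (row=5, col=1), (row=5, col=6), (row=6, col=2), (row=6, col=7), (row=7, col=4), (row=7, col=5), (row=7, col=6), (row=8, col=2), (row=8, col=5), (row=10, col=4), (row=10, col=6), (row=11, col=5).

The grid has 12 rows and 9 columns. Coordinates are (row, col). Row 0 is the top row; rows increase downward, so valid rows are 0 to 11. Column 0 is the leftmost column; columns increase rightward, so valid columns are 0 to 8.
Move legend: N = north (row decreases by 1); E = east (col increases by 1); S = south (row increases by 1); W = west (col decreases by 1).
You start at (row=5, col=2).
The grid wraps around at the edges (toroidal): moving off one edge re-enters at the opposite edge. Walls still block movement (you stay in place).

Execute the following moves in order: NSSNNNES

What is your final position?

Start: (row=5, col=2)
  N (north): (row=5, col=2) -> (row=4, col=2)
  S (south): (row=4, col=2) -> (row=5, col=2)
  S (south): blocked, stay at (row=5, col=2)
  N (north): (row=5, col=2) -> (row=4, col=2)
  N (north): (row=4, col=2) -> (row=3, col=2)
  N (north): (row=3, col=2) -> (row=2, col=2)
  E (east): (row=2, col=2) -> (row=2, col=3)
  S (south): blocked, stay at (row=2, col=3)
Final: (row=2, col=3)

Answer: Final position: (row=2, col=3)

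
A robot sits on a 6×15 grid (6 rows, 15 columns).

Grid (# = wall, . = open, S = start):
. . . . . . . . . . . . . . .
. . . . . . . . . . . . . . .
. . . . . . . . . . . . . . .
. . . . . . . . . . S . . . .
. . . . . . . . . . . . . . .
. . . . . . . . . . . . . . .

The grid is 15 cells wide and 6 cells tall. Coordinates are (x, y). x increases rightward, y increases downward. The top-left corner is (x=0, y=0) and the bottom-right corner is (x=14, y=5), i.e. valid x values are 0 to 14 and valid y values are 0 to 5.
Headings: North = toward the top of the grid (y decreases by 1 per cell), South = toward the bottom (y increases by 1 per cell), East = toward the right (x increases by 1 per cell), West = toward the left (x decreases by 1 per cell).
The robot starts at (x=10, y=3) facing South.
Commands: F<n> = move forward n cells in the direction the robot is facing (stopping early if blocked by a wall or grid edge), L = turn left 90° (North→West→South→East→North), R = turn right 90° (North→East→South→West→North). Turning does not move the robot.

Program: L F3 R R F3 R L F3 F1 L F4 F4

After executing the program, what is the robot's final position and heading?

Answer: Final position: (x=6, y=5), facing South

Derivation:
Start: (x=10, y=3), facing South
  L: turn left, now facing East
  F3: move forward 3, now at (x=13, y=3)
  R: turn right, now facing South
  R: turn right, now facing West
  F3: move forward 3, now at (x=10, y=3)
  R: turn right, now facing North
  L: turn left, now facing West
  F3: move forward 3, now at (x=7, y=3)
  F1: move forward 1, now at (x=6, y=3)
  L: turn left, now facing South
  F4: move forward 2/4 (blocked), now at (x=6, y=5)
  F4: move forward 0/4 (blocked), now at (x=6, y=5)
Final: (x=6, y=5), facing South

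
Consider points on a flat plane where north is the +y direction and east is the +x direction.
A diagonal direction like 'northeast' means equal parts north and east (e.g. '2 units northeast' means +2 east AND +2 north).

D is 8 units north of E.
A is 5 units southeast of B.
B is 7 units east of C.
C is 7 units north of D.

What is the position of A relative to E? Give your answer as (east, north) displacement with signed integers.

Place E at the origin (east=0, north=0).
  D is 8 units north of E: delta (east=+0, north=+8); D at (east=0, north=8).
  C is 7 units north of D: delta (east=+0, north=+7); C at (east=0, north=15).
  B is 7 units east of C: delta (east=+7, north=+0); B at (east=7, north=15).
  A is 5 units southeast of B: delta (east=+5, north=-5); A at (east=12, north=10).
Therefore A relative to E: (east=12, north=10).

Answer: A is at (east=12, north=10) relative to E.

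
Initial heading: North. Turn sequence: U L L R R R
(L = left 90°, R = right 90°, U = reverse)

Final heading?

Answer: Final heading: West

Derivation:
Start: North
  U (U-turn (180°)) -> South
  L (left (90° counter-clockwise)) -> East
  L (left (90° counter-clockwise)) -> North
  R (right (90° clockwise)) -> East
  R (right (90° clockwise)) -> South
  R (right (90° clockwise)) -> West
Final: West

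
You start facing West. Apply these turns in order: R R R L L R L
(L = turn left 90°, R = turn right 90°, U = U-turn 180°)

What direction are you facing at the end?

Start: West
  R (right (90° clockwise)) -> North
  R (right (90° clockwise)) -> East
  R (right (90° clockwise)) -> South
  L (left (90° counter-clockwise)) -> East
  L (left (90° counter-clockwise)) -> North
  R (right (90° clockwise)) -> East
  L (left (90° counter-clockwise)) -> North
Final: North

Answer: Final heading: North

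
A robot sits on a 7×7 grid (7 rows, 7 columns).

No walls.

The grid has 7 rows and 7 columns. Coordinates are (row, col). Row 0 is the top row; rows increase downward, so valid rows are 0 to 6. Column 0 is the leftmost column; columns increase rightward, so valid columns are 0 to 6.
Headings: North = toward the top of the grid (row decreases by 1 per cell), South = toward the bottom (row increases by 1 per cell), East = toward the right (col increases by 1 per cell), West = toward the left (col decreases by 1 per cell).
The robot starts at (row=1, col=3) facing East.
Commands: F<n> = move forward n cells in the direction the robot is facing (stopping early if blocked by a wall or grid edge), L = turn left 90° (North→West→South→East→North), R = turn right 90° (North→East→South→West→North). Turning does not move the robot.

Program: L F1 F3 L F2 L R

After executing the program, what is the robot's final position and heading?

Start: (row=1, col=3), facing East
  L: turn left, now facing North
  F1: move forward 1, now at (row=0, col=3)
  F3: move forward 0/3 (blocked), now at (row=0, col=3)
  L: turn left, now facing West
  F2: move forward 2, now at (row=0, col=1)
  L: turn left, now facing South
  R: turn right, now facing West
Final: (row=0, col=1), facing West

Answer: Final position: (row=0, col=1), facing West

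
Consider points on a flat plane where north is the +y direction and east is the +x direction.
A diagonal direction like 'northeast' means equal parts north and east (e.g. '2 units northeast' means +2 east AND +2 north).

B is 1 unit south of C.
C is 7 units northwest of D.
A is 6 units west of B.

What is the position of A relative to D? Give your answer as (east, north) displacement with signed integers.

Place D at the origin (east=0, north=0).
  C is 7 units northwest of D: delta (east=-7, north=+7); C at (east=-7, north=7).
  B is 1 unit south of C: delta (east=+0, north=-1); B at (east=-7, north=6).
  A is 6 units west of B: delta (east=-6, north=+0); A at (east=-13, north=6).
Therefore A relative to D: (east=-13, north=6).

Answer: A is at (east=-13, north=6) relative to D.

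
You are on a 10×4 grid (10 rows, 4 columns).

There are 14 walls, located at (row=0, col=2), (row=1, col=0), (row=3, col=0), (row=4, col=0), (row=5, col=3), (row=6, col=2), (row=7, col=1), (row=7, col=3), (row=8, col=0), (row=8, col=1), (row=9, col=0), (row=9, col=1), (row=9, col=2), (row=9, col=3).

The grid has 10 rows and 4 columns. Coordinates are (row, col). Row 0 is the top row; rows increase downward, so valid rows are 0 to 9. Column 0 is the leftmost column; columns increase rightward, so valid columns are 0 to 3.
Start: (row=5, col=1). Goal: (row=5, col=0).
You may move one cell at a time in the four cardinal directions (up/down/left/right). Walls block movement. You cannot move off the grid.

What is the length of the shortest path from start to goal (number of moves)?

BFS from (row=5, col=1) until reaching (row=5, col=0):
  Distance 0: (row=5, col=1)
  Distance 1: (row=4, col=1), (row=5, col=0), (row=5, col=2), (row=6, col=1)  <- goal reached here
One shortest path (1 moves): (row=5, col=1) -> (row=5, col=0)

Answer: Shortest path length: 1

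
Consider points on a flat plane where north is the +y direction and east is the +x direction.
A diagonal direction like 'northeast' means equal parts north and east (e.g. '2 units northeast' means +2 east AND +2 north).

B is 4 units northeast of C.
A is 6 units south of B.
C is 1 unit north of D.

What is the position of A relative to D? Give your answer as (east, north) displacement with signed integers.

Answer: A is at (east=4, north=-1) relative to D.

Derivation:
Place D at the origin (east=0, north=0).
  C is 1 unit north of D: delta (east=+0, north=+1); C at (east=0, north=1).
  B is 4 units northeast of C: delta (east=+4, north=+4); B at (east=4, north=5).
  A is 6 units south of B: delta (east=+0, north=-6); A at (east=4, north=-1).
Therefore A relative to D: (east=4, north=-1).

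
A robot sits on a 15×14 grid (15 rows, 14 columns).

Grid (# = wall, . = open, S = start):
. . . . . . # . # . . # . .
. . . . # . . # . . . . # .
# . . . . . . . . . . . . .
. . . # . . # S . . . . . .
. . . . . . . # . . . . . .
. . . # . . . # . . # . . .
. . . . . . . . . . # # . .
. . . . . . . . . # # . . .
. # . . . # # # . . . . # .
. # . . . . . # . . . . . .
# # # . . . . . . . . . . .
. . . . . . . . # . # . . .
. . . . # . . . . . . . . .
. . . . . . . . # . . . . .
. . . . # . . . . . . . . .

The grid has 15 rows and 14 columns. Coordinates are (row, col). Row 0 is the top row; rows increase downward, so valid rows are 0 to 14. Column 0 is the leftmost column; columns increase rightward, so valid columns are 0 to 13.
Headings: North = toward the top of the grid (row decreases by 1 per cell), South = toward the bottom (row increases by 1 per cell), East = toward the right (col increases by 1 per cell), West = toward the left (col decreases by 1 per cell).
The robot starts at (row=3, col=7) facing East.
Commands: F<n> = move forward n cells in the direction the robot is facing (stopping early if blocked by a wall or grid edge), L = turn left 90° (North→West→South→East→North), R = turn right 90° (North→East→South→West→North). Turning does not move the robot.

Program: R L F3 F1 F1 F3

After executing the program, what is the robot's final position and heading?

Answer: Final position: (row=3, col=13), facing East

Derivation:
Start: (row=3, col=7), facing East
  R: turn right, now facing South
  L: turn left, now facing East
  F3: move forward 3, now at (row=3, col=10)
  F1: move forward 1, now at (row=3, col=11)
  F1: move forward 1, now at (row=3, col=12)
  F3: move forward 1/3 (blocked), now at (row=3, col=13)
Final: (row=3, col=13), facing East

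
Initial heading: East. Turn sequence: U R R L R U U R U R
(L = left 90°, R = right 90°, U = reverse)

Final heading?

Answer: Final heading: East

Derivation:
Start: East
  U (U-turn (180°)) -> West
  R (right (90° clockwise)) -> North
  R (right (90° clockwise)) -> East
  L (left (90° counter-clockwise)) -> North
  R (right (90° clockwise)) -> East
  U (U-turn (180°)) -> West
  U (U-turn (180°)) -> East
  R (right (90° clockwise)) -> South
  U (U-turn (180°)) -> North
  R (right (90° clockwise)) -> East
Final: East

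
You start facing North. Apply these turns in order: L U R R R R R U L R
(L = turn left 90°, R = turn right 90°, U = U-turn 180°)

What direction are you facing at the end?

Answer: Final heading: North

Derivation:
Start: North
  L (left (90° counter-clockwise)) -> West
  U (U-turn (180°)) -> East
  R (right (90° clockwise)) -> South
  R (right (90° clockwise)) -> West
  R (right (90° clockwise)) -> North
  R (right (90° clockwise)) -> East
  R (right (90° clockwise)) -> South
  U (U-turn (180°)) -> North
  L (left (90° counter-clockwise)) -> West
  R (right (90° clockwise)) -> North
Final: North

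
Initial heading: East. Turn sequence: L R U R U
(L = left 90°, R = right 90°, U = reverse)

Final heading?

Answer: Final heading: South

Derivation:
Start: East
  L (left (90° counter-clockwise)) -> North
  R (right (90° clockwise)) -> East
  U (U-turn (180°)) -> West
  R (right (90° clockwise)) -> North
  U (U-turn (180°)) -> South
Final: South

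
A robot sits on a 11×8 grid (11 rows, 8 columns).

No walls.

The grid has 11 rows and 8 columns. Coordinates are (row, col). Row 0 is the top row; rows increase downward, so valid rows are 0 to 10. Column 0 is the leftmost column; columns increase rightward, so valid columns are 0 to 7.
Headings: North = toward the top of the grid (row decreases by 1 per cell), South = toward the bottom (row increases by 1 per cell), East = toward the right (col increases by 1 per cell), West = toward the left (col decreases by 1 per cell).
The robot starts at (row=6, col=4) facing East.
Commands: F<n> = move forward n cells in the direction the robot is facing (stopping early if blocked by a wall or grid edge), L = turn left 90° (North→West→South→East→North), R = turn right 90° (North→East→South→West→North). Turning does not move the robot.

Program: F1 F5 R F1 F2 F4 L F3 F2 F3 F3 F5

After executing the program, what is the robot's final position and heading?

Answer: Final position: (row=10, col=7), facing East

Derivation:
Start: (row=6, col=4), facing East
  F1: move forward 1, now at (row=6, col=5)
  F5: move forward 2/5 (blocked), now at (row=6, col=7)
  R: turn right, now facing South
  F1: move forward 1, now at (row=7, col=7)
  F2: move forward 2, now at (row=9, col=7)
  F4: move forward 1/4 (blocked), now at (row=10, col=7)
  L: turn left, now facing East
  F3: move forward 0/3 (blocked), now at (row=10, col=7)
  F2: move forward 0/2 (blocked), now at (row=10, col=7)
  F3: move forward 0/3 (blocked), now at (row=10, col=7)
  F3: move forward 0/3 (blocked), now at (row=10, col=7)
  F5: move forward 0/5 (blocked), now at (row=10, col=7)
Final: (row=10, col=7), facing East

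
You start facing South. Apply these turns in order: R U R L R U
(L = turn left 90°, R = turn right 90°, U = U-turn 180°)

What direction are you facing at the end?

Answer: Final heading: North

Derivation:
Start: South
  R (right (90° clockwise)) -> West
  U (U-turn (180°)) -> East
  R (right (90° clockwise)) -> South
  L (left (90° counter-clockwise)) -> East
  R (right (90° clockwise)) -> South
  U (U-turn (180°)) -> North
Final: North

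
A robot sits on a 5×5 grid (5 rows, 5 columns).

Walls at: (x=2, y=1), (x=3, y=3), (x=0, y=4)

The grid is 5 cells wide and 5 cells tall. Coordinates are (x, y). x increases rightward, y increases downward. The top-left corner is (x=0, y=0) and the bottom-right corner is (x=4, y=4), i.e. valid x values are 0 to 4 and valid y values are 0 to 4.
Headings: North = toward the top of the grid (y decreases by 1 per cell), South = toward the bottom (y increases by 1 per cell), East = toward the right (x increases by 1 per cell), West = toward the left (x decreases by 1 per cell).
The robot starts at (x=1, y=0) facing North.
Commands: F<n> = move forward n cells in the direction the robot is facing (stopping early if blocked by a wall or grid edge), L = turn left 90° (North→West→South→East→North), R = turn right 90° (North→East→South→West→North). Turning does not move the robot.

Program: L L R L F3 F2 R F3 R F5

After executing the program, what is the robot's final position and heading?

Start: (x=1, y=0), facing North
  L: turn left, now facing West
  L: turn left, now facing South
  R: turn right, now facing West
  L: turn left, now facing South
  F3: move forward 3, now at (x=1, y=3)
  F2: move forward 1/2 (blocked), now at (x=1, y=4)
  R: turn right, now facing West
  F3: move forward 0/3 (blocked), now at (x=1, y=4)
  R: turn right, now facing North
  F5: move forward 4/5 (blocked), now at (x=1, y=0)
Final: (x=1, y=0), facing North

Answer: Final position: (x=1, y=0), facing North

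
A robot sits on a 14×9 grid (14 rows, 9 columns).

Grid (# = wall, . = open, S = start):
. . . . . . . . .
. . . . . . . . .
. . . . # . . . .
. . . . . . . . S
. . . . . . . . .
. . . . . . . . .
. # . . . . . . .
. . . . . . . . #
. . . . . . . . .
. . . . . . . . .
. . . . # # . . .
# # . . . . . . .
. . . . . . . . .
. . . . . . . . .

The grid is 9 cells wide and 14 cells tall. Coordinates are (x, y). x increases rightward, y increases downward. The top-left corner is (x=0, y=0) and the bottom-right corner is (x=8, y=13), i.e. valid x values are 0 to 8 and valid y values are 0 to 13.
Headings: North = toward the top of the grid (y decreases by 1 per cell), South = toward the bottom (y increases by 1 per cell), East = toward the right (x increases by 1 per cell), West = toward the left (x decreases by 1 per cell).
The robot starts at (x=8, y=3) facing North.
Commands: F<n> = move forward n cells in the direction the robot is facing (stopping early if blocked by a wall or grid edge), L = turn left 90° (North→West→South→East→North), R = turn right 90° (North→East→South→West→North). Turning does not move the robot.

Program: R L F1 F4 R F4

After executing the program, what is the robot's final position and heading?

Answer: Final position: (x=8, y=0), facing East

Derivation:
Start: (x=8, y=3), facing North
  R: turn right, now facing East
  L: turn left, now facing North
  F1: move forward 1, now at (x=8, y=2)
  F4: move forward 2/4 (blocked), now at (x=8, y=0)
  R: turn right, now facing East
  F4: move forward 0/4 (blocked), now at (x=8, y=0)
Final: (x=8, y=0), facing East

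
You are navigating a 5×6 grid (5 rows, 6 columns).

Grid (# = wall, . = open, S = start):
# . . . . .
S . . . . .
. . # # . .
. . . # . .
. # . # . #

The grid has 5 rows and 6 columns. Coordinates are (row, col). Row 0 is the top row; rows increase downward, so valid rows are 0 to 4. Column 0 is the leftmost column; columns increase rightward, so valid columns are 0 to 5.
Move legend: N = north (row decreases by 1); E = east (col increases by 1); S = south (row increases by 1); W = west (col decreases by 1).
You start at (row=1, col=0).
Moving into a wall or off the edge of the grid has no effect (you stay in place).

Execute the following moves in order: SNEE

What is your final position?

Answer: Final position: (row=1, col=2)

Derivation:
Start: (row=1, col=0)
  S (south): (row=1, col=0) -> (row=2, col=0)
  N (north): (row=2, col=0) -> (row=1, col=0)
  E (east): (row=1, col=0) -> (row=1, col=1)
  E (east): (row=1, col=1) -> (row=1, col=2)
Final: (row=1, col=2)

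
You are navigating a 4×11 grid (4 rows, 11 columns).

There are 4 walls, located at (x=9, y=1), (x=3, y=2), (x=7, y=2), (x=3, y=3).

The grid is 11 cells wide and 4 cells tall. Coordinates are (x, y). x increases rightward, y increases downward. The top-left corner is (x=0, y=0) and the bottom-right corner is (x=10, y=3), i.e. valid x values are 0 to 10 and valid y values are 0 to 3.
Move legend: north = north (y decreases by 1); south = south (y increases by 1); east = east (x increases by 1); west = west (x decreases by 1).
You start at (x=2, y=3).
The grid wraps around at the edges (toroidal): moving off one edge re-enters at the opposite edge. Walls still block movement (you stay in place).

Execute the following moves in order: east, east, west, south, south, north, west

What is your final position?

Start: (x=2, y=3)
  east (east): blocked, stay at (x=2, y=3)
  east (east): blocked, stay at (x=2, y=3)
  west (west): (x=2, y=3) -> (x=1, y=3)
  south (south): (x=1, y=3) -> (x=1, y=0)
  south (south): (x=1, y=0) -> (x=1, y=1)
  north (north): (x=1, y=1) -> (x=1, y=0)
  west (west): (x=1, y=0) -> (x=0, y=0)
Final: (x=0, y=0)

Answer: Final position: (x=0, y=0)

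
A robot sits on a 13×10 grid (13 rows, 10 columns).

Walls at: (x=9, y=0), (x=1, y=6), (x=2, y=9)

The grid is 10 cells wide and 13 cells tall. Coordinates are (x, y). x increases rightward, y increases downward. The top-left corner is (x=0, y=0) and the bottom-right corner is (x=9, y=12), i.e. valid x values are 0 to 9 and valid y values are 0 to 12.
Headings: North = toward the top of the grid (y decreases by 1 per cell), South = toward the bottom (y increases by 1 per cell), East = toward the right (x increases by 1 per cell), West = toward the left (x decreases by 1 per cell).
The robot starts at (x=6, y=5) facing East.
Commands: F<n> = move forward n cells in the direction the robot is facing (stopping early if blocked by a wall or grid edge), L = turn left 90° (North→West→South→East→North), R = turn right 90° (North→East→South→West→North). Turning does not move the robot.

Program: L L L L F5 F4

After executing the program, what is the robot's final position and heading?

Answer: Final position: (x=9, y=5), facing East

Derivation:
Start: (x=6, y=5), facing East
  L: turn left, now facing North
  L: turn left, now facing West
  L: turn left, now facing South
  L: turn left, now facing East
  F5: move forward 3/5 (blocked), now at (x=9, y=5)
  F4: move forward 0/4 (blocked), now at (x=9, y=5)
Final: (x=9, y=5), facing East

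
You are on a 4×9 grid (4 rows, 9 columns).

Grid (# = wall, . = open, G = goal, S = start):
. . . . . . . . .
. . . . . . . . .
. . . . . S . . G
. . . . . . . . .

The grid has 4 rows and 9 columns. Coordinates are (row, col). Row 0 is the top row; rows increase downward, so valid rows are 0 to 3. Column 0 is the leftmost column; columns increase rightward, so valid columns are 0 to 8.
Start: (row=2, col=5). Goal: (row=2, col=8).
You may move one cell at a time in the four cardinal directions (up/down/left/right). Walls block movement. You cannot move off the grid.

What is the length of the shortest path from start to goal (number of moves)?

BFS from (row=2, col=5) until reaching (row=2, col=8):
  Distance 0: (row=2, col=5)
  Distance 1: (row=1, col=5), (row=2, col=4), (row=2, col=6), (row=3, col=5)
  Distance 2: (row=0, col=5), (row=1, col=4), (row=1, col=6), (row=2, col=3), (row=2, col=7), (row=3, col=4), (row=3, col=6)
  Distance 3: (row=0, col=4), (row=0, col=6), (row=1, col=3), (row=1, col=7), (row=2, col=2), (row=2, col=8), (row=3, col=3), (row=3, col=7)  <- goal reached here
One shortest path (3 moves): (row=2, col=5) -> (row=2, col=6) -> (row=2, col=7) -> (row=2, col=8)

Answer: Shortest path length: 3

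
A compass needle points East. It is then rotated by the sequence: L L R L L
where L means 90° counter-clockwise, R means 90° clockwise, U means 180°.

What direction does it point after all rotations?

Start: East
  L (left (90° counter-clockwise)) -> North
  L (left (90° counter-clockwise)) -> West
  R (right (90° clockwise)) -> North
  L (left (90° counter-clockwise)) -> West
  L (left (90° counter-clockwise)) -> South
Final: South

Answer: Final heading: South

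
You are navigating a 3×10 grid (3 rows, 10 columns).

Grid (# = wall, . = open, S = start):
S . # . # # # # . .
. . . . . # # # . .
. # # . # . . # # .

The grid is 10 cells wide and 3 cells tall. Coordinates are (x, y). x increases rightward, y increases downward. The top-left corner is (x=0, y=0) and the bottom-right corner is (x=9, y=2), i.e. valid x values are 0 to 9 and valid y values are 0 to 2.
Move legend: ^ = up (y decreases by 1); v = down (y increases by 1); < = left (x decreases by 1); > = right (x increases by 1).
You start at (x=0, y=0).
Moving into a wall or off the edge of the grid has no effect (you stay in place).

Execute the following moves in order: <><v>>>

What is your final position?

Answer: Final position: (x=3, y=1)

Derivation:
Start: (x=0, y=0)
  < (left): blocked, stay at (x=0, y=0)
  > (right): (x=0, y=0) -> (x=1, y=0)
  < (left): (x=1, y=0) -> (x=0, y=0)
  v (down): (x=0, y=0) -> (x=0, y=1)
  > (right): (x=0, y=1) -> (x=1, y=1)
  > (right): (x=1, y=1) -> (x=2, y=1)
  > (right): (x=2, y=1) -> (x=3, y=1)
Final: (x=3, y=1)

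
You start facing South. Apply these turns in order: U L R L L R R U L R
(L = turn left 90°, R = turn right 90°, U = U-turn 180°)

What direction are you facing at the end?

Start: South
  U (U-turn (180°)) -> North
  L (left (90° counter-clockwise)) -> West
  R (right (90° clockwise)) -> North
  L (left (90° counter-clockwise)) -> West
  L (left (90° counter-clockwise)) -> South
  R (right (90° clockwise)) -> West
  R (right (90° clockwise)) -> North
  U (U-turn (180°)) -> South
  L (left (90° counter-clockwise)) -> East
  R (right (90° clockwise)) -> South
Final: South

Answer: Final heading: South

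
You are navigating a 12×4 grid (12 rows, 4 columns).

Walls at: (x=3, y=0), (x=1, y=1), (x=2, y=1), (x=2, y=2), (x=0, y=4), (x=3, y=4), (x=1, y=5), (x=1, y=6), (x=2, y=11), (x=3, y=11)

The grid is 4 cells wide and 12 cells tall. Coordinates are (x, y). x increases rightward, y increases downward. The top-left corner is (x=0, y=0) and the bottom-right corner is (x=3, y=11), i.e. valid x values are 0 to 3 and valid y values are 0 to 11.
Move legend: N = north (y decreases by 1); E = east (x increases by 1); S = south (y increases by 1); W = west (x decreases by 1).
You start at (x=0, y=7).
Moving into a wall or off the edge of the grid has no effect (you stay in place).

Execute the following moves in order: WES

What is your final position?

Answer: Final position: (x=1, y=8)

Derivation:
Start: (x=0, y=7)
  W (west): blocked, stay at (x=0, y=7)
  E (east): (x=0, y=7) -> (x=1, y=7)
  S (south): (x=1, y=7) -> (x=1, y=8)
Final: (x=1, y=8)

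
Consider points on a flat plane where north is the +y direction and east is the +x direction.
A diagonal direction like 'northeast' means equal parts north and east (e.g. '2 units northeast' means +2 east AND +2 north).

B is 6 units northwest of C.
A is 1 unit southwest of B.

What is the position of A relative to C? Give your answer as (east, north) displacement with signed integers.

Answer: A is at (east=-7, north=5) relative to C.

Derivation:
Place C at the origin (east=0, north=0).
  B is 6 units northwest of C: delta (east=-6, north=+6); B at (east=-6, north=6).
  A is 1 unit southwest of B: delta (east=-1, north=-1); A at (east=-7, north=5).
Therefore A relative to C: (east=-7, north=5).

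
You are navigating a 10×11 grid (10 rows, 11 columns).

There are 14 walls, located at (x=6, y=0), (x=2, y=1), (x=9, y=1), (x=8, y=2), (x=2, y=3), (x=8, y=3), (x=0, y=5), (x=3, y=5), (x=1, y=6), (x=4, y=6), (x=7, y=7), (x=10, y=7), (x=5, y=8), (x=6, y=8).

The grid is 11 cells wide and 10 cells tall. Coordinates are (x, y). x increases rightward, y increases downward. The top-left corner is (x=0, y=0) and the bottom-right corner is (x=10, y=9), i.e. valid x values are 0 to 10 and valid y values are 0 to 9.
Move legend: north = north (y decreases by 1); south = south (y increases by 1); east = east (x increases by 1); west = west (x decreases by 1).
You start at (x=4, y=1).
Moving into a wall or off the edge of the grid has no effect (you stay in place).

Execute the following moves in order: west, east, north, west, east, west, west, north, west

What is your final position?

Start: (x=4, y=1)
  west (west): (x=4, y=1) -> (x=3, y=1)
  east (east): (x=3, y=1) -> (x=4, y=1)
  north (north): (x=4, y=1) -> (x=4, y=0)
  west (west): (x=4, y=0) -> (x=3, y=0)
  east (east): (x=3, y=0) -> (x=4, y=0)
  west (west): (x=4, y=0) -> (x=3, y=0)
  west (west): (x=3, y=0) -> (x=2, y=0)
  north (north): blocked, stay at (x=2, y=0)
  west (west): (x=2, y=0) -> (x=1, y=0)
Final: (x=1, y=0)

Answer: Final position: (x=1, y=0)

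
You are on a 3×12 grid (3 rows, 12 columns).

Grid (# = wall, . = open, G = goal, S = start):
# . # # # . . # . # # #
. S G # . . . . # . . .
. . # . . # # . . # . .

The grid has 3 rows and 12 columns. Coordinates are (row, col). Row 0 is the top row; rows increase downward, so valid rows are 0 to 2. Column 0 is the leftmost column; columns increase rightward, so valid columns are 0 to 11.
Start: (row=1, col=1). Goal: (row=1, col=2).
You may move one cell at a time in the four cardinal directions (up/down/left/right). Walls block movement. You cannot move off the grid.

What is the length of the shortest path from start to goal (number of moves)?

BFS from (row=1, col=1) until reaching (row=1, col=2):
  Distance 0: (row=1, col=1)
  Distance 1: (row=0, col=1), (row=1, col=0), (row=1, col=2), (row=2, col=1)  <- goal reached here
One shortest path (1 moves): (row=1, col=1) -> (row=1, col=2)

Answer: Shortest path length: 1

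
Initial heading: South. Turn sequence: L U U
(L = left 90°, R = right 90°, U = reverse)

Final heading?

Start: South
  L (left (90° counter-clockwise)) -> East
  U (U-turn (180°)) -> West
  U (U-turn (180°)) -> East
Final: East

Answer: Final heading: East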